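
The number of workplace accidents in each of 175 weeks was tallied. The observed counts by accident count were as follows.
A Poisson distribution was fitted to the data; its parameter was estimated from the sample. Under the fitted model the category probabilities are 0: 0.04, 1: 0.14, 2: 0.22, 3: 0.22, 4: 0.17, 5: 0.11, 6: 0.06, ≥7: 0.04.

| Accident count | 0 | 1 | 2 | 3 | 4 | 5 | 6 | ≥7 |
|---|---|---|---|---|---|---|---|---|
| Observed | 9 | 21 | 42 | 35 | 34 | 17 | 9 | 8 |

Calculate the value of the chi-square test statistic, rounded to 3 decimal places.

2.935

Expected counts E_i = n·p_i: 175×0.04 = 7, 175×0.14 = 24.5, 175×0.22 = 38.5, 175×0.22 = 38.5, 175×0.17 = 29.75, 175×0.11 = 19.25, 175×0.06 = 10.5, 175×0.04 = 7.
0: (9 − 7)²/7 = 4/7 = 0.5714
1: (21 − 24.5)²/24.5 = 12.25/24.5 = 0.5000
2: (42 − 38.5)²/38.5 = 12.25/38.5 = 0.3182
3: (35 − 38.5)²/38.5 = 12.25/38.5 = 0.3182
4: (34 − 29.75)²/29.75 = 18.0625/29.75 = 0.6071
5: (17 − 19.25)²/19.25 = 5.0625/19.25 = 0.2630
6: (9 − 10.5)²/10.5 = 2.25/10.5 = 0.2143
≥7: (8 − 7)²/7 = 1/7 = 0.1429
Sum = 2.935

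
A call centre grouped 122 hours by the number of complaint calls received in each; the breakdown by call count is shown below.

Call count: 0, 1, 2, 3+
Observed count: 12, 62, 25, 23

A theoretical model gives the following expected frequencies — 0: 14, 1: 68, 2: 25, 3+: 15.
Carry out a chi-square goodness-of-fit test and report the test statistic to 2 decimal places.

cat         O        E   (O−E)²/E
0          12       14      0.286
1          62       68      0.529
2          25       25      0.000
3+         23       15      4.267
Sum = 5.08

5.08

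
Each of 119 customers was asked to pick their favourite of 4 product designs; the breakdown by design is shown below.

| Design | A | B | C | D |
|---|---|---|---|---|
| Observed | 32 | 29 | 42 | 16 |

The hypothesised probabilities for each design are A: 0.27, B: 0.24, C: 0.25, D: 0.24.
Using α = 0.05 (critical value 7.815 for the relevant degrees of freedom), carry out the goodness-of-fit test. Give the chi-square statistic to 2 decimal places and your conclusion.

Expected counts E_i = n·p_i: 119×0.27 = 32.13, 119×0.24 = 28.56, 119×0.25 = 29.75, 119×0.24 = 28.56.
χ² = (32−32.13)²/32.13 + (29−28.56)²/28.56 + (42−29.75)²/29.75 + (16−28.56)²/28.56
   = 0.001 + 0.007 + 5.044 + 5.524
Sum = 10.58
df = 3. Since 10.58 > 7.815, we reject H₀.

10.58; reject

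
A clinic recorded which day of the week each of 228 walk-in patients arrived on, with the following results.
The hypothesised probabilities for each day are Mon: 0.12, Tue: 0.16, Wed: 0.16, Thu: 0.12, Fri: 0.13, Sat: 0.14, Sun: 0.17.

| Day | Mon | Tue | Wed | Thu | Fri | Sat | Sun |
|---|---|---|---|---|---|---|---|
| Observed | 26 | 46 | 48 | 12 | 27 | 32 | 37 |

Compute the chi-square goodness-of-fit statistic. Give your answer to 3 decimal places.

Expected counts E_i = n·p_i: 228×0.12 = 27.36, 228×0.16 = 36.48, 228×0.16 = 36.48, 228×0.12 = 27.36, 228×0.13 = 29.64, 228×0.14 = 31.92, 228×0.17 = 38.76.
Mon: (26 − 27.36)²/27.36 = 1.8496/27.36 = 0.0676
Tue: (46 − 36.48)²/36.48 = 90.6304/36.48 = 2.4844
Wed: (48 − 36.48)²/36.48 = 132.7104/36.48 = 3.6379
Thu: (12 − 27.36)²/27.36 = 235.9296/27.36 = 8.6232
Fri: (27 − 29.64)²/29.64 = 6.9696/29.64 = 0.2351
Sat: (32 − 31.92)²/31.92 = 0.0064/31.92 = 0.0002
Sun: (37 − 38.76)²/38.76 = 3.0976/38.76 = 0.0799
Sum = 15.128

15.128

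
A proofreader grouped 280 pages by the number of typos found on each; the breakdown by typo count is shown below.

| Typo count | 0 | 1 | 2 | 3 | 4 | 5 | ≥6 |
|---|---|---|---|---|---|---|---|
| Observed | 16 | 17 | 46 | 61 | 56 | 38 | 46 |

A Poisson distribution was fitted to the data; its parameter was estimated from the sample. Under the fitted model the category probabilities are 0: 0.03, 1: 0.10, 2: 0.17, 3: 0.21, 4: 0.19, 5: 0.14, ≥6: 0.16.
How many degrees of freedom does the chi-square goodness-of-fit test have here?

5

There are k = 7 categories and 1 parameter estimated from the data, so df = 7 − 1 − 1 = 5.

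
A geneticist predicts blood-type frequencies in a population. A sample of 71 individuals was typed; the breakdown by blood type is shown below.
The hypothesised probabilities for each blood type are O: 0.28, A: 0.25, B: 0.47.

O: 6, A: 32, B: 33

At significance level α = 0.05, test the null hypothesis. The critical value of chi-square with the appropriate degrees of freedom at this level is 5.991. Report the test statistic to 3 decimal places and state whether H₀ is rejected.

21.135; reject

Expected counts E_i = n·p_i: 71×0.28 = 19.88, 71×0.25 = 17.75, 71×0.47 = 33.37.
O: (6 − 19.88)²/19.88 = 192.6544/19.88 = 9.6909
A: (32 − 17.75)²/17.75 = 203.0625/17.75 = 11.4401
B: (33 − 33.37)²/33.37 = 0.1369/33.37 = 0.0041
Sum = 21.135
df = 2. Since 21.135 > 5.991, we reject H₀.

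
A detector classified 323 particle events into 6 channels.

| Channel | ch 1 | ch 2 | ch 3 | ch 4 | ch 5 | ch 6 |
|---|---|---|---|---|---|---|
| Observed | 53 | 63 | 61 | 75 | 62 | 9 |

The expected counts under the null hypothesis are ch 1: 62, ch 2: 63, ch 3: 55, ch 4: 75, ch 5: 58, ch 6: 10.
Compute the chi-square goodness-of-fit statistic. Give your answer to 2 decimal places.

2.34

ch 1: (53 − 62)²/62 = 81/62 = 1.306
ch 2: (63 − 63)²/63 = 0/63 = 0.000
ch 3: (61 − 55)²/55 = 36/55 = 0.655
ch 4: (75 − 75)²/75 = 0/75 = 0.000
ch 5: (62 − 58)²/58 = 16/58 = 0.276
ch 6: (9 − 10)²/10 = 1/10 = 0.100
Sum = 2.34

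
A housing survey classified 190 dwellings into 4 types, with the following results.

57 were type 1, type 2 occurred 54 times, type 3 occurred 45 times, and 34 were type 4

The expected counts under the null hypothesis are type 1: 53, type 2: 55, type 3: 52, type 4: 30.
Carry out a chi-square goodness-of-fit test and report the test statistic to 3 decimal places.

type 1: (57 − 53)²/53 = 16/53 = 0.3019
type 2: (54 − 55)²/55 = 1/55 = 0.0182
type 3: (45 − 52)²/52 = 49/52 = 0.9423
type 4: (34 − 30)²/30 = 16/30 = 0.5333
Sum = 1.796

1.796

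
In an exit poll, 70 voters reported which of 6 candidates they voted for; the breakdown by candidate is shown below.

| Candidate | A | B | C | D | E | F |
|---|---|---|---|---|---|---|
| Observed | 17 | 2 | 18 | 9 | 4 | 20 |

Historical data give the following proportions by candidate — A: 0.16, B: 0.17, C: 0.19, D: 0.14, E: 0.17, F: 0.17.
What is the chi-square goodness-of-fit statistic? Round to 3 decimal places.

23.724

Expected counts E_i = n·p_i: 70×0.16 = 11.2, 70×0.17 = 11.9, 70×0.19 = 13.3, 70×0.14 = 9.8, 70×0.17 = 11.9, 70×0.17 = 11.9.
cat         O        E   (O−E)²/E
A          17     11.2     3.0036
B           2     11.9     8.2361
C          18     13.3     1.6609
D           9      9.8     0.0653
E           4     11.9     5.2445
F          20     11.9     5.5134
Sum = 23.724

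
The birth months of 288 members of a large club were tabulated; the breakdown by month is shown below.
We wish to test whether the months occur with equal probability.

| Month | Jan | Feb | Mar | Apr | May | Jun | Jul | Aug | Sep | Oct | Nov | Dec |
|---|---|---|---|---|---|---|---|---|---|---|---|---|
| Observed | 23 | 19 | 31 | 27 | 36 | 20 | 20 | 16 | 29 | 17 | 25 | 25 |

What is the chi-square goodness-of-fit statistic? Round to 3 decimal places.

Under H₀ each category has probability 1/12, so each expected count is 288/12 = 24.
Jan: (23 − 24)²/24 = 1/24 = 0.0417
Feb: (19 − 24)²/24 = 25/24 = 1.0417
Mar: (31 − 24)²/24 = 49/24 = 2.0417
Apr: (27 − 24)²/24 = 9/24 = 0.3750
May: (36 − 24)²/24 = 144/24 = 6.0000
Jun: (20 − 24)²/24 = 16/24 = 0.6667
Jul: (20 − 24)²/24 = 16/24 = 0.6667
Aug: (16 − 24)²/24 = 64/24 = 2.6667
Sep: (29 − 24)²/24 = 25/24 = 1.0417
Oct: (17 − 24)²/24 = 49/24 = 2.0417
Nov: (25 − 24)²/24 = 1/24 = 0.0417
Dec: (25 − 24)²/24 = 1/24 = 0.0417
Sum = 16.667

16.667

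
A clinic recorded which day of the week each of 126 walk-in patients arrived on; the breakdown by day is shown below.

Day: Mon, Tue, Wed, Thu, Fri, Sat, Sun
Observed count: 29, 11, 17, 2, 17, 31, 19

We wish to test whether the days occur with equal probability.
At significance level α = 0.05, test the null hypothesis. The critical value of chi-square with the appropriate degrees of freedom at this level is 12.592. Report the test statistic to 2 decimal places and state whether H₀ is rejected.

33.22; reject

Under H₀ each category has probability 1/7, so each expected count is 126/7 = 18.
χ² = (29−18)²/18 + (11−18)²/18 + (17−18)²/18 + (2−18)²/18 + (17−18)²/18 + (31−18)²/18 + (19−18)²/18
   = 6.722 + 2.722 + 0.056 + 14.222 + 0.056 + 9.389 + 0.056
Sum = 33.22
df = 6. Since 33.22 > 12.592, we reject H₀.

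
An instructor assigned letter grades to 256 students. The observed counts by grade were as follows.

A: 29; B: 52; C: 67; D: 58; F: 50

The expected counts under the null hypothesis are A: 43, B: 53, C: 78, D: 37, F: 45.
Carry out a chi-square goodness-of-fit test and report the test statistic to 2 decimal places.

18.60

χ² = (29−43)²/43 + (52−53)²/53 + (67−78)²/78 + (58−37)²/37 + (50−45)²/45
   = 4.558 + 0.019 + 1.551 + 11.919 + 0.556
Sum = 18.60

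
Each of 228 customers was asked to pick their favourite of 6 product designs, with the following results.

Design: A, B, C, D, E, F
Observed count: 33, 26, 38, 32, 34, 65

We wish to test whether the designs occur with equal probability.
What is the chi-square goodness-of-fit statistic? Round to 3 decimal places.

25.000

Expected count for each of the 6 categories: 228/6 = 38.
A: (33 − 38)²/38 = 25/38 = 0.6579
B: (26 − 38)²/38 = 144/38 = 3.7895
C: (38 − 38)²/38 = 0/38 = 0.0000
D: (32 − 38)²/38 = 36/38 = 0.9474
E: (34 − 38)²/38 = 16/38 = 0.4211
F: (65 − 38)²/38 = 729/38 = 19.1842
Sum = 25.000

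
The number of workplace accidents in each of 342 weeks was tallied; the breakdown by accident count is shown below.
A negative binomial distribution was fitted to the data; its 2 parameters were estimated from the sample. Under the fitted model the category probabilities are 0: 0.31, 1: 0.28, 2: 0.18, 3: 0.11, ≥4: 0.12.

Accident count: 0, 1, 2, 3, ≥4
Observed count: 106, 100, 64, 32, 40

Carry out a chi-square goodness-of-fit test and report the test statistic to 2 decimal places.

1.15

Expected counts E_i = n·p_i: 342×0.31 = 106.02, 342×0.28 = 95.76, 342×0.18 = 61.56, 342×0.11 = 37.62, 342×0.12 = 41.04.
cat         O        E   (O−E)²/E
0         106   106.02      0.000
1         100    95.76      0.188
2          64    61.56      0.097
3          32    37.62      0.840
≥4         40    41.04      0.026
Sum = 1.15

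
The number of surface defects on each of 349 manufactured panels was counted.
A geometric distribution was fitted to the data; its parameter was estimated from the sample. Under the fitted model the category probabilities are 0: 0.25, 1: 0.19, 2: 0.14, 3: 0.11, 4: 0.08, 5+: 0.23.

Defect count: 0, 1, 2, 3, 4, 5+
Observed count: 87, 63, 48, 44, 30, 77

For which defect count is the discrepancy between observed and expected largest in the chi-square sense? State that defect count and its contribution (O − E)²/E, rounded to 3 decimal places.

3, 0.820

Expected counts E_i = n·p_i: 349×0.25 = 87.25, 349×0.19 = 66.31, 349×0.14 = 48.86, 349×0.11 = 38.39, 349×0.08 = 27.92, 349×0.23 = 80.27.
0: (87 − 87.25)²/87.25 = 0.0625/87.25 = 0.0007
1: (63 − 66.31)²/66.31 = 10.9561/66.31 = 0.1652
2: (48 − 48.86)²/48.86 = 0.7396/48.86 = 0.0151
3: (44 − 38.39)²/38.39 = 31.4721/38.39 = 0.8198
4: (30 − 27.92)²/27.92 = 4.3264/27.92 = 0.1550
5+: (77 − 80.27)²/80.27 = 10.6929/80.27 = 0.1332
The largest term is for 3: 0.820.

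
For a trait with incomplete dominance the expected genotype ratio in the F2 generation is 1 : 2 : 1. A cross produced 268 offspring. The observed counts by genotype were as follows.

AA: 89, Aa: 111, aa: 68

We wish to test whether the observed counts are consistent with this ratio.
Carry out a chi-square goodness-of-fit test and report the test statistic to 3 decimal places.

Ratio total = 4. Expected counts: 268×1/4 = 67, 268×2/4 = 134, 268×1/4 = 67.
AA: (89 − 67)²/67 = 484/67 = 7.2239
Aa: (111 − 134)²/134 = 529/134 = 3.9478
aa: (68 − 67)²/67 = 1/67 = 0.0149
Sum = 11.187

11.187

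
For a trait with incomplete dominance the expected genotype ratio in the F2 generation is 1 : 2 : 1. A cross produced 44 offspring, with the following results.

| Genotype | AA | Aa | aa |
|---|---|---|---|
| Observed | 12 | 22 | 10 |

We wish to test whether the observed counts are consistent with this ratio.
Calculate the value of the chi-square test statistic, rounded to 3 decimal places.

Ratio total = 4. Expected counts: 44×1/4 = 11, 44×2/4 = 22, 44×1/4 = 11.
χ² = (12−11)²/11 + (22−22)²/22 + (10−11)²/11
   = 0.0909 + 0.0000 + 0.0909
Sum = 0.182

0.182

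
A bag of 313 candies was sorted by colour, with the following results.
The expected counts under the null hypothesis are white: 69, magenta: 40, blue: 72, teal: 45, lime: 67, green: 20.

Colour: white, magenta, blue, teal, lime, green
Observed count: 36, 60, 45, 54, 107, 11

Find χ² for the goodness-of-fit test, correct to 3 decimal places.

65.638

χ² = (36−69)²/69 + (60−40)²/40 + (45−72)²/72 + (54−45)²/45 + (107−67)²/67 + (11−20)²/20
   = 15.7826 + 10.0000 + 10.1250 + 1.8000 + 23.8806 + 4.0500
Sum = 65.638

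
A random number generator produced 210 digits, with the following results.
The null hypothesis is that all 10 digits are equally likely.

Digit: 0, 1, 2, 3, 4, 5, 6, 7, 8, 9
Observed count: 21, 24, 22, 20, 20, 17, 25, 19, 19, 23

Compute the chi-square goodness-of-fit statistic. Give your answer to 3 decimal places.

Under H₀ each category has probability 1/10, so each expected count is 210/10 = 21.
0: (21 − 21)²/21 = 0/21 = 0.0000
1: (24 − 21)²/21 = 9/21 = 0.4286
2: (22 − 21)²/21 = 1/21 = 0.0476
3: (20 − 21)²/21 = 1/21 = 0.0476
4: (20 − 21)²/21 = 1/21 = 0.0476
5: (17 − 21)²/21 = 16/21 = 0.7619
6: (25 − 21)²/21 = 16/21 = 0.7619
7: (19 − 21)²/21 = 4/21 = 0.1905
8: (19 − 21)²/21 = 4/21 = 0.1905
9: (23 − 21)²/21 = 4/21 = 0.1905
Sum = 2.667

2.667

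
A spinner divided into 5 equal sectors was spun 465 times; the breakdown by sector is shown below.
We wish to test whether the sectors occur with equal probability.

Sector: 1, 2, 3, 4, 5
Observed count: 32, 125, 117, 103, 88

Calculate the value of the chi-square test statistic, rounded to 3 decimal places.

58.559

Expected count for each of the 5 categories: 465/5 = 93.
χ² = (32−93)²/93 + (125−93)²/93 + (117−93)²/93 + (103−93)²/93 + (88−93)²/93
   = 40.0108 + 11.0108 + 6.1935 + 1.0753 + 0.2688
Sum = 58.559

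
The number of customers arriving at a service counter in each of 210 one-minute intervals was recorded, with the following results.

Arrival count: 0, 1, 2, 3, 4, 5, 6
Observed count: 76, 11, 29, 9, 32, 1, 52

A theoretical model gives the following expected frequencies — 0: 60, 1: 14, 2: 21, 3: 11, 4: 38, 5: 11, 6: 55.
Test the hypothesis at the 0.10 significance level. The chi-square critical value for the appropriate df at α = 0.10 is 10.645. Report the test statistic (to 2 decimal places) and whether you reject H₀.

cat         O        E   (O−E)²/E
0          76       60      4.267
1          11       14      0.643
2          29       21      3.048
3           9       11      0.364
4          32       38      0.947
5           1       11      9.091
6          52       55      0.164
Sum = 18.52
df = 6. Since 18.52 > 10.645, we reject H₀.

18.52; reject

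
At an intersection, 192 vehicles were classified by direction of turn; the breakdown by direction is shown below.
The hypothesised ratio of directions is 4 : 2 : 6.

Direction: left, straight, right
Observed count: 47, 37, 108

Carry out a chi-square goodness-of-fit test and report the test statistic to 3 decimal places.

Ratio total = 12. Expected counts: 192×4/12 = 64, 192×2/12 = 32, 192×6/12 = 96.
left: (47 − 64)²/64 = 289/64 = 4.5156
straight: (37 − 32)²/32 = 25/32 = 0.7813
right: (108 − 96)²/96 = 144/96 = 1.5000
Sum = 6.797

6.797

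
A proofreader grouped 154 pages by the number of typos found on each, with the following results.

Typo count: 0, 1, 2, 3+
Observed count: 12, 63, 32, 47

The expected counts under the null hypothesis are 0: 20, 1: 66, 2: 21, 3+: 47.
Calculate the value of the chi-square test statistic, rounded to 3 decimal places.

χ² = (12−20)²/20 + (63−66)²/66 + (32−21)²/21 + (47−47)²/47
   = 3.2000 + 0.1364 + 5.7619 + 0.0000
Sum = 9.098

9.098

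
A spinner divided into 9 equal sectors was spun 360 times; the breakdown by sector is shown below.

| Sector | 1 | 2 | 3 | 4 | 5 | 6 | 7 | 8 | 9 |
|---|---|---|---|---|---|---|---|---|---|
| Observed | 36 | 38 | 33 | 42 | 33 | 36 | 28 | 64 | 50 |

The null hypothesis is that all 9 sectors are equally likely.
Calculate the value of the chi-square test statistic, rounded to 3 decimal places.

Under H₀ each category has probability 1/9, so each expected count is 360/9 = 40.
cat         O        E   (O−E)²/E
1          36       40     0.4000
2          38       40     0.1000
3          33       40     1.2250
4          42       40     0.1000
5          33       40     1.2250
6          36       40     0.4000
7          28       40     3.6000
8          64       40    14.4000
9          50       40     2.5000
Sum = 23.950

23.950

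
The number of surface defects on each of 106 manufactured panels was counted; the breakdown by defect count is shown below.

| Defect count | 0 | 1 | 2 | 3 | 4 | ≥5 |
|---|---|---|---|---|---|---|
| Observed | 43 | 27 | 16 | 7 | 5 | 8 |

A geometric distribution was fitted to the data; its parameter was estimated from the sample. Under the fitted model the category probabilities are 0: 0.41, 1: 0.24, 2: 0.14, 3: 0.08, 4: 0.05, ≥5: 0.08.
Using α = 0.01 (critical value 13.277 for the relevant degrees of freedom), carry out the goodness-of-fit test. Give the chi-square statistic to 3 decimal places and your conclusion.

Expected counts E_i = n·p_i: 106×0.41 = 43.46, 106×0.24 = 25.44, 106×0.14 = 14.84, 106×0.08 = 8.48, 106×0.05 = 5.3, 106×0.08 = 8.48.
cat         O        E   (O−E)²/E
0          43    43.46     0.0049
1          27    25.44     0.0957
2          16    14.84     0.0907
3           7     8.48     0.2583
4           5      5.3     0.0170
≥5          8     8.48     0.0272
Sum = 0.494
df = 4. Since 0.494 < 13.277, we do not reject H₀.

0.494; do not reject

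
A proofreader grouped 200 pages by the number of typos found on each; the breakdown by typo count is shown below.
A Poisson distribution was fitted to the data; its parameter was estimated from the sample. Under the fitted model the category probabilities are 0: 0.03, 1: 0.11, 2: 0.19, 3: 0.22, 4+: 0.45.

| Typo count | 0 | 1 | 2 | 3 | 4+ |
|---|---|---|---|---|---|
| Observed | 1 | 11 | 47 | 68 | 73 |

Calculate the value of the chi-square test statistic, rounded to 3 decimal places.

28.100

Expected counts E_i = n·p_i: 200×0.03 = 6, 200×0.11 = 22, 200×0.19 = 38, 200×0.22 = 44, 200×0.45 = 90.
cat         O        E   (O−E)²/E
0           1        6     4.1667
1          11       22     5.5000
2          47       38     2.1316
3          68       44    13.0909
4+         73       90     3.2111
Sum = 28.100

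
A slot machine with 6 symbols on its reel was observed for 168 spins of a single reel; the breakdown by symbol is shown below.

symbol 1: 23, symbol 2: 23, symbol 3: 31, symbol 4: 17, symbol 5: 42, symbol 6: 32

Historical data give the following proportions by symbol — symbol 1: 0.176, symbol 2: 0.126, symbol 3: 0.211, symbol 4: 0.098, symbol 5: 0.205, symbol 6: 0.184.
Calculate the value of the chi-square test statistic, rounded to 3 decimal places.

Expected counts E_i = n·p_i: 168×0.176 = 29.568, 168×0.126 = 21.168, 168×0.211 = 35.448, 168×0.098 = 16.464, 168×0.205 = 34.44, 168×0.184 = 30.912.
cat           O        E   (O−E)²/E
symbol 1     23   29.568     1.4590
symbol 2     23   21.168     0.1586
symbol 3     31   35.448     0.5581
symbol 4     17   16.464     0.0174
symbol 5     42    34.44     1.6595
symbol 6     32   30.912     0.0383
Sum = 3.891

3.891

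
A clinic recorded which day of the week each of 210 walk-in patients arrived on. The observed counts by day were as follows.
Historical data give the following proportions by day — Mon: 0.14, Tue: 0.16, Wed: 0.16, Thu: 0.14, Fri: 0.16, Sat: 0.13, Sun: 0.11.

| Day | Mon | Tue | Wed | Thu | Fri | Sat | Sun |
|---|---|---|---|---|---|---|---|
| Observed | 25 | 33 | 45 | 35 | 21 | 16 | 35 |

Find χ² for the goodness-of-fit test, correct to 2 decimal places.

21.14

Expected counts E_i = n·p_i: 210×0.14 = 29.4, 210×0.16 = 33.6, 210×0.16 = 33.6, 210×0.14 = 29.4, 210×0.16 = 33.6, 210×0.13 = 27.3, 210×0.11 = 23.1.
cat         O        E   (O−E)²/E
Mon        25     29.4      0.659
Tue        33     33.6      0.011
Wed        45     33.6      3.868
Thu        35     29.4      1.067
Fri        21     33.6      4.725
Sat        16     27.3      4.677
Sun        35     23.1      6.130
Sum = 21.14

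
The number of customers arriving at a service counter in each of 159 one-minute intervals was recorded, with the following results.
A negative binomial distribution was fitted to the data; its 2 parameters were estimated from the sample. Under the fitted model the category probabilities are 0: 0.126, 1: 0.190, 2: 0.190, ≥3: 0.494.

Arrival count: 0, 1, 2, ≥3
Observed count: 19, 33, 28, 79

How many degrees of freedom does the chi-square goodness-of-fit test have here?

There are k = 4 categories and 2 parameters estimated from the data, so df = 4 − 1 − 2 = 1.

1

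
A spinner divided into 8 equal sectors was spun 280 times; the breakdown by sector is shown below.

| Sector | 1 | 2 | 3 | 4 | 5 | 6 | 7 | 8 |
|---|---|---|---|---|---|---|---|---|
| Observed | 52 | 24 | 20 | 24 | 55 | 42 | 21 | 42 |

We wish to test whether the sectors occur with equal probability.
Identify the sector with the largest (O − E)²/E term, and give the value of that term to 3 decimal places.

5, 11.429

Expected count for each of the 8 categories: 280/8 = 35.
χ² = (52−35)²/35 + (24−35)²/35 + (20−35)²/35 + (24−35)²/35 + (55−35)²/35 + (42−35)²/35 + (21−35)²/35 + (42−35)²/35
   = 8.2571 + 3.4571 + 6.4286 + 3.4571 + 11.4286 + 1.4000 + 5.6000 + 1.4000
The largest term is for 5: 11.429.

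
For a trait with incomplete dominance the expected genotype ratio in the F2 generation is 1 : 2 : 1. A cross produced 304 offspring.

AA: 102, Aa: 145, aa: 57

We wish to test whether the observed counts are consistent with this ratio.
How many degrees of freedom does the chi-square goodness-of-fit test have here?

There are k = 3 categories and no parameters were estimated from the data, so df = 3 − 1 = 2.

2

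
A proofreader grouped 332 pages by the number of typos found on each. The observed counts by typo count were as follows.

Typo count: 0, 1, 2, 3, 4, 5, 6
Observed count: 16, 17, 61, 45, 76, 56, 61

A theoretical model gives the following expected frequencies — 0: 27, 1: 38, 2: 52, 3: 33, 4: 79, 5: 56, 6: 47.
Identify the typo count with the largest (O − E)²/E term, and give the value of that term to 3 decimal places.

χ² = (16−27)²/27 + (17−38)²/38 + (61−52)²/52 + (45−33)²/33 + (76−79)²/79 + (56−56)²/56 + (61−47)²/47
   = 4.4815 + 11.6053 + 1.5577 + 4.3636 + 0.1139 + 0.0000 + 4.1702
The largest term is for 1: 11.605.

1, 11.605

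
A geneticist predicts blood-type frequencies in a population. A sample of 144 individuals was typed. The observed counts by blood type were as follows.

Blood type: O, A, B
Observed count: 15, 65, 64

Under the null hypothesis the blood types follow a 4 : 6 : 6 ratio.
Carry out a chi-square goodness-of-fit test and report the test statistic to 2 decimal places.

16.34

Ratio total = 16. Expected counts: 144×4/16 = 36, 144×6/16 = 54, 144×6/16 = 54.
χ² = (15−36)²/36 + (65−54)²/54 + (64−54)²/54
   = 12.250 + 2.241 + 1.852
Sum = 16.34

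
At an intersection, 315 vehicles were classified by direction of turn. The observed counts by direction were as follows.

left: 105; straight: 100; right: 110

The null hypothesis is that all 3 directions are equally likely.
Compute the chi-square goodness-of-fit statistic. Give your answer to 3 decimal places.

0.476

Under H₀ each category has probability 1/3, so each expected count is 315/3 = 105.
left: (105 − 105)²/105 = 0/105 = 0.0000
straight: (100 − 105)²/105 = 25/105 = 0.2381
right: (110 − 105)²/105 = 25/105 = 0.2381
Sum = 0.476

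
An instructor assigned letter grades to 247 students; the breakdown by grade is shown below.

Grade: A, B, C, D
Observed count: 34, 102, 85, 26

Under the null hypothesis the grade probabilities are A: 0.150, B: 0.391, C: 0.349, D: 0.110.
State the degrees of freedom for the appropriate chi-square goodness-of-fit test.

There are k = 4 categories and no parameters were estimated from the data, so df = 4 − 1 = 3.

3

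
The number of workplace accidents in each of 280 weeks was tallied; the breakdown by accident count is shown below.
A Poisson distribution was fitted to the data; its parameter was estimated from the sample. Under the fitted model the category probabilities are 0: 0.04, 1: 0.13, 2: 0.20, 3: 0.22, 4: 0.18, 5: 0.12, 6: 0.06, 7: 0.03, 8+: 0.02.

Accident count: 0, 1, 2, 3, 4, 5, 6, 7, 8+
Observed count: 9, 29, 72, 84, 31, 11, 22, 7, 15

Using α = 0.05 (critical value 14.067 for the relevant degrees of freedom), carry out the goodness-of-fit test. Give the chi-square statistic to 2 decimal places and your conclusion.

Expected counts E_i = n·p_i: 280×0.04 = 11.2, 280×0.13 = 36.4, 280×0.20 = 56, 280×0.22 = 61.6, 280×0.18 = 50.4, 280×0.12 = 33.6, 280×0.06 = 16.8, 280×0.03 = 8.4, 280×0.02 = 5.6.
0: (9 − 11.2)²/11.2 = 4.84/11.2 = 0.432
1: (29 − 36.4)²/36.4 = 54.76/36.4 = 1.504
2: (72 − 56)²/56 = 256/56 = 4.571
3: (84 − 61.6)²/61.6 = 501.76/61.6 = 8.145
4: (31 − 50.4)²/50.4 = 376.36/50.4 = 7.467
5: (11 − 33.6)²/33.6 = 510.76/33.6 = 15.201
6: (22 − 16.8)²/16.8 = 27.04/16.8 = 1.610
7: (7 − 8.4)²/8.4 = 1.96/8.4 = 0.233
8+: (15 − 5.6)²/5.6 = 88.36/5.6 = 15.779
Sum = 54.94
df = 7. Since 54.94 > 14.067, we reject H₀.

54.94; reject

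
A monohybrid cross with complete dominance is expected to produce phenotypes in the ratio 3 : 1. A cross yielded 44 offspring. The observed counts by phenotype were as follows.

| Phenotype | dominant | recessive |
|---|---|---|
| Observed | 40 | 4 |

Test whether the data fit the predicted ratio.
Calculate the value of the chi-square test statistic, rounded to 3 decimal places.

Ratio total = 4. Expected counts: 44×3/4 = 33, 44×1/4 = 11.
χ² = (40−33)²/33 + (4−11)²/11
   = 1.4848 + 4.4545
Sum = 5.939

5.939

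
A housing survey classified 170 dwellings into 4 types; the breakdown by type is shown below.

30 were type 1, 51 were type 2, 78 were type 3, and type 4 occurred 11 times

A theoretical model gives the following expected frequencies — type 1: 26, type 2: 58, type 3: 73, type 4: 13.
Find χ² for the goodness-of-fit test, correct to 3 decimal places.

type 1: (30 − 26)²/26 = 16/26 = 0.6154
type 2: (51 − 58)²/58 = 49/58 = 0.8448
type 3: (78 − 73)²/73 = 25/73 = 0.3425
type 4: (11 − 13)²/13 = 4/13 = 0.3077
Sum = 2.110

2.110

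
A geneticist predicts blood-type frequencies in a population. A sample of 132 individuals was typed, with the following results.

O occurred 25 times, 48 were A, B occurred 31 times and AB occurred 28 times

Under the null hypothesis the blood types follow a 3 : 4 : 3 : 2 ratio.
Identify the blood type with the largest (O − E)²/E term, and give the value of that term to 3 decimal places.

O, 1.939

Ratio total = 12. Expected counts: 132×3/12 = 33, 132×4/12 = 44, 132×3/12 = 33, 132×2/12 = 22.
O: (25 − 33)²/33 = 64/33 = 1.9394
A: (48 − 44)²/44 = 16/44 = 0.3636
B: (31 − 33)²/33 = 4/33 = 0.1212
AB: (28 − 22)²/22 = 36/22 = 1.6364
The largest term is for O: 1.939.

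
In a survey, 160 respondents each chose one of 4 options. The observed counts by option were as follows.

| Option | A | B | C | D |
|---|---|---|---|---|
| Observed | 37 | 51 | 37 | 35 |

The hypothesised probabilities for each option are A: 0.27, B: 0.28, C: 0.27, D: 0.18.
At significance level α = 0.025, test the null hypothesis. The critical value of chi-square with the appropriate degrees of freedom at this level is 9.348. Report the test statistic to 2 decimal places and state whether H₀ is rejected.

Expected counts E_i = n·p_i: 160×0.27 = 43.2, 160×0.28 = 44.8, 160×0.27 = 43.2, 160×0.18 = 28.8.
A: (37 − 43.2)²/43.2 = 38.44/43.2 = 0.890
B: (51 − 44.8)²/44.8 = 38.44/44.8 = 0.858
C: (37 − 43.2)²/43.2 = 38.44/43.2 = 0.890
D: (35 − 28.8)²/28.8 = 38.44/28.8 = 1.335
Sum = 3.97
df = 3. Since 3.97 < 9.348, we do not reject H₀.

3.97; do not reject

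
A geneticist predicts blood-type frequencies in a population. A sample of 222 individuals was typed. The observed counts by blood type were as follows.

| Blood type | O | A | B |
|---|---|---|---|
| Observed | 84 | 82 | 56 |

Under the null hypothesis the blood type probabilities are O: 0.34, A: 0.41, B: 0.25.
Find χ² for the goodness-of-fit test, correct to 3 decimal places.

Expected counts E_i = n·p_i: 222×0.34 = 75.48, 222×0.41 = 91.02, 222×0.25 = 55.5.
cat         O        E   (O−E)²/E
O          84    75.48     0.9617
A          82    91.02     0.8939
B          56     55.5     0.0045
Sum = 1.860

1.860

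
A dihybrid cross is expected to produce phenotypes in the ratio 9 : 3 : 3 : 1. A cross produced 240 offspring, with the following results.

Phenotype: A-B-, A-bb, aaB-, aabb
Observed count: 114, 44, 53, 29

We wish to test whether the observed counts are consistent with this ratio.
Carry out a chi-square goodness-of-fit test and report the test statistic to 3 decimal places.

17.778

Ratio total = 16. Expected counts: 240×9/16 = 135, 240×3/16 = 45, 240×3/16 = 45, 240×1/16 = 15.
cat         O        E   (O−E)²/E
A-B-      114      135     3.2667
A-bb       44       45     0.0222
aaB-       53       45     1.4222
aabb       29       15    13.0667
Sum = 17.778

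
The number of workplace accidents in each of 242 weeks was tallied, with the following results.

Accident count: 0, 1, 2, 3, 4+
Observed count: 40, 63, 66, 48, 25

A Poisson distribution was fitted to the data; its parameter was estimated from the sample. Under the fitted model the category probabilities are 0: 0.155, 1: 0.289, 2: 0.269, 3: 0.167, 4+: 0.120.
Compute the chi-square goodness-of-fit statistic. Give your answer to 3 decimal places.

Expected counts E_i = n·p_i: 242×0.155 = 37.51, 242×0.289 = 69.938, 242×0.269 = 65.098, 242×0.167 = 40.414, 242×0.120 = 29.04.
0: (40 − 37.51)²/37.51 = 6.2001/37.51 = 0.1653
1: (63 − 69.938)²/69.938 = 48.135844/69.938 = 0.6883
2: (66 − 65.098)²/65.098 = 0.813604/65.098 = 0.0125
3: (48 − 40.414)²/40.414 = 57.547396/40.414 = 1.4239
4+: (25 − 29.04)²/29.04 = 16.3216/29.04 = 0.5620
Sum = 2.852

2.852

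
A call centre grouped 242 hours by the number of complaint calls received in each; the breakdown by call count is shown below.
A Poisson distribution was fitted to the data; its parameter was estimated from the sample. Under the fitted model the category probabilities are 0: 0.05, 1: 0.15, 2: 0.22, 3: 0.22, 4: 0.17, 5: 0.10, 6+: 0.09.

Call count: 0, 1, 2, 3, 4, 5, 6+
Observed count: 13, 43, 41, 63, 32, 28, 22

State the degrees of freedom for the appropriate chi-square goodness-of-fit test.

5

There are k = 7 categories and 1 parameter estimated from the data, so df = 7 − 1 − 1 = 5.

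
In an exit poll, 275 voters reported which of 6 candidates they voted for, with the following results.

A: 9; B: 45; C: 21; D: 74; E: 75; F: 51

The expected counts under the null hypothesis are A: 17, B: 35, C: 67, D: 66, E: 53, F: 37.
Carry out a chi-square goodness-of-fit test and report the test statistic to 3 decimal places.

53.603

cat         O        E   (O−E)²/E
A           9       17     3.7647
B          45       35     2.8571
C          21       67    31.5821
D          74       66     0.9697
E          75       53     9.1321
F          51       37     5.2973
Sum = 53.603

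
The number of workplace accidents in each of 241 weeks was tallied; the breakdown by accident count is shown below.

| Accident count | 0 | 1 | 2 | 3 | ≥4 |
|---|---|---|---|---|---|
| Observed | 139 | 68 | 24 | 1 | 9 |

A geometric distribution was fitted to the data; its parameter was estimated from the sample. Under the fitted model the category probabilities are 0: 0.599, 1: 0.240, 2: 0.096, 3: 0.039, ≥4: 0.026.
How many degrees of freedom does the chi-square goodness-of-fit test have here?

3

There are k = 5 categories and 1 parameter estimated from the data, so df = 5 − 1 − 1 = 3.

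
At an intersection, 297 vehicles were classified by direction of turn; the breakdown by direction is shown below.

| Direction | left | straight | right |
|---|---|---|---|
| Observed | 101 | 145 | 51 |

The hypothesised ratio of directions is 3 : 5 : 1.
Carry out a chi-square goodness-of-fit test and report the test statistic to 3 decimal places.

Ratio total = 9. Expected counts: 297×3/9 = 99, 297×5/9 = 165, 297×1/9 = 33.
left: (101 − 99)²/99 = 4/99 = 0.0404
straight: (145 − 165)²/165 = 400/165 = 2.4242
right: (51 − 33)²/33 = 324/33 = 9.8182
Sum = 12.283

12.283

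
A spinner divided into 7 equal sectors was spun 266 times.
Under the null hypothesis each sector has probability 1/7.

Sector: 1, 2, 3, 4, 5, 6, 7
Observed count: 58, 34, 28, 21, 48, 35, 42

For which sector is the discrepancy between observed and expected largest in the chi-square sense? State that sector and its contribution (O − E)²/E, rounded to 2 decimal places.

Expected count for each of the 7 categories: 266/7 = 38.
χ² = (58−38)²/38 + (34−38)²/38 + (28−38)²/38 + (21−38)²/38 + (48−38)²/38 + (35−38)²/38 + (42−38)²/38
   = 10.526 + 0.421 + 2.632 + 7.605 + 2.632 + 0.237 + 0.421
The largest term is for 1: 10.53.

1, 10.53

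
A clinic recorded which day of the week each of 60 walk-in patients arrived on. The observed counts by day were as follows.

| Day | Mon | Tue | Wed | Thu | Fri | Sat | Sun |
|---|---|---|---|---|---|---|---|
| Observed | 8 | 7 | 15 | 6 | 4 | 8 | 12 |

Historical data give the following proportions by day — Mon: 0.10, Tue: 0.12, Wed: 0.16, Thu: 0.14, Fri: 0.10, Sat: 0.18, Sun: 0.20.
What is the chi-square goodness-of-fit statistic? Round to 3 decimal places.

Expected counts E_i = n·p_i: 60×0.10 = 6, 60×0.12 = 7.2, 60×0.16 = 9.6, 60×0.14 = 8.4, 60×0.10 = 6, 60×0.18 = 10.8, 60×0.20 = 12.
Mon: (8 − 6)²/6 = 4/6 = 0.6667
Tue: (7 − 7.2)²/7.2 = 0.04/7.2 = 0.0056
Wed: (15 − 9.6)²/9.6 = 29.16/9.6 = 3.0375
Thu: (6 − 8.4)²/8.4 = 5.76/8.4 = 0.6857
Fri: (4 − 6)²/6 = 4/6 = 0.6667
Sat: (8 − 10.8)²/10.8 = 7.84/10.8 = 0.7259
Sun: (12 − 12)²/12 = 0/12 = 0.0000
Sum = 5.788

5.788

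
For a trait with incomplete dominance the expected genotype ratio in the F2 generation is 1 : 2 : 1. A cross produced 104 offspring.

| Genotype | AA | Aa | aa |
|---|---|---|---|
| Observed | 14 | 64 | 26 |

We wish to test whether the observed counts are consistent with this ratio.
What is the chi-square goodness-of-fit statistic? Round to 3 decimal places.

8.308

Ratio total = 4. Expected counts: 104×1/4 = 26, 104×2/4 = 52, 104×1/4 = 26.
χ² = (14−26)²/26 + (64−52)²/52 + (26−26)²/26
   = 5.5385 + 2.7692 + 0.0000
Sum = 8.308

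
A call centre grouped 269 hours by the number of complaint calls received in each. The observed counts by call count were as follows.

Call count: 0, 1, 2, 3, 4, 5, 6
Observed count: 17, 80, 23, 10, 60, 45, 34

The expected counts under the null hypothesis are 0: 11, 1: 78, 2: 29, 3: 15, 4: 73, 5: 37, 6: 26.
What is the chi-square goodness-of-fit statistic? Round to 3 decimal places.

12.738

cat         O        E   (O−E)²/E
0          17       11     3.2727
1          80       78     0.0513
2          23       29     1.2414
3          10       15     1.6667
4          60       73     2.3151
5          45       37     1.7297
6          34       26     2.4615
Sum = 12.738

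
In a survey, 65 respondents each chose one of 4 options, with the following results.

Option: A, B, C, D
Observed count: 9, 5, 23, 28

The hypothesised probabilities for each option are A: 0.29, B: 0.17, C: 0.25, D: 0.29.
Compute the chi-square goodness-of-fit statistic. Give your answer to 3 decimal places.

Expected counts E_i = n·p_i: 65×0.29 = 18.85, 65×0.17 = 11.05, 65×0.25 = 16.25, 65×0.29 = 18.85.
χ² = (9−18.85)²/18.85 + (5−11.05)²/11.05 + (23−16.25)²/16.25 + (28−18.85)²/18.85
   = 5.1471 + 3.3124 + 2.8038 + 4.4415
Sum = 15.705

15.705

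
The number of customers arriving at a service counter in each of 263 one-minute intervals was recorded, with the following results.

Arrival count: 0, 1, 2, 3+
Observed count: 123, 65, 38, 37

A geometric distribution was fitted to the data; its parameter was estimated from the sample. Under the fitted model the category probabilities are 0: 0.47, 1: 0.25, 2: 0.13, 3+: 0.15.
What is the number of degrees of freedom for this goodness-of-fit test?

2

There are k = 4 categories and 1 parameter estimated from the data, so df = 4 − 1 − 1 = 2.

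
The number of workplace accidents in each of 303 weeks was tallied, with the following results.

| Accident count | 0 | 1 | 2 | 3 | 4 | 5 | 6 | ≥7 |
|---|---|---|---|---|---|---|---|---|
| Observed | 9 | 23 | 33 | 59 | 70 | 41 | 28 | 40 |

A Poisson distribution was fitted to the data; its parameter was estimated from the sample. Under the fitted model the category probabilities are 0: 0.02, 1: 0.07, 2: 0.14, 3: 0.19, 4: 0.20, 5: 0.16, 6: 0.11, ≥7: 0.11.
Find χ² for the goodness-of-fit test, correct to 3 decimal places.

8.504

Expected counts E_i = n·p_i: 303×0.02 = 6.06, 303×0.07 = 21.21, 303×0.14 = 42.42, 303×0.19 = 57.57, 303×0.20 = 60.6, 303×0.16 = 48.48, 303×0.11 = 33.33, 303×0.11 = 33.33.
χ² = (9−6.06)²/6.06 + (23−21.21)²/21.21 + (33−42.42)²/42.42 + (59−57.57)²/57.57 + (70−60.6)²/60.6 + (41−48.48)²/48.48 + (28−33.33)²/33.33 + (40−33.33)²/33.33
   = 1.4263 + 0.1511 + 2.0919 + 0.0355 + 1.4581 + 1.1541 + 0.8524 + 1.3348
Sum = 8.504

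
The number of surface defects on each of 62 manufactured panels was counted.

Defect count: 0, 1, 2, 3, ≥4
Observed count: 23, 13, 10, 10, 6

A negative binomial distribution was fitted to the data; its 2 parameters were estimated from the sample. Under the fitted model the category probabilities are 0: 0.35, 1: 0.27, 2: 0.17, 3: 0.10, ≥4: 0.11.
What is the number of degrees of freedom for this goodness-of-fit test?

There are k = 5 categories and 2 parameters estimated from the data, so df = 5 − 1 − 2 = 2.

2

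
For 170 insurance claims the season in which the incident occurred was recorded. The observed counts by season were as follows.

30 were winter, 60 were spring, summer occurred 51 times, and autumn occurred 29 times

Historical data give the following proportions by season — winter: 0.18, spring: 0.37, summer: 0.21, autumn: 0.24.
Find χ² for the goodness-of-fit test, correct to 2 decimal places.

10.12

Expected counts E_i = n·p_i: 170×0.18 = 30.6, 170×0.37 = 62.9, 170×0.21 = 35.7, 170×0.24 = 40.8.
cat         O        E   (O−E)²/E
winter     30     30.6      0.012
spring     60     62.9      0.134
summer     51     35.7      6.557
autumn     29     40.8      3.413
Sum = 10.12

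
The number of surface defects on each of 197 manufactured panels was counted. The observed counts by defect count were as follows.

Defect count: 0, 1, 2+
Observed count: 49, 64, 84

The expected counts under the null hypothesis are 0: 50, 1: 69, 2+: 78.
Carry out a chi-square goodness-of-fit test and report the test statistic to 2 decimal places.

0: (49 − 50)²/50 = 1/50 = 0.020
1: (64 − 69)²/69 = 25/69 = 0.362
2+: (84 − 78)²/78 = 36/78 = 0.462
Sum = 0.84

0.84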